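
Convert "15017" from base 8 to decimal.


Input: "15017" in base 8
Positional expansion:
  Digit '1' (value 1) x 8^4 = 4096
  Digit '5' (value 5) x 8^3 = 2560
  Digit '0' (value 0) x 8^2 = 0
  Digit '1' (value 1) x 8^1 = 8
  Digit '7' (value 7) x 8^0 = 7
Sum = 6671

6671


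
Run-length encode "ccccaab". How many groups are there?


Input: ccccaab
Scanning for consecutive runs:
  Group 1: 'c' x 4 (positions 0-3)
  Group 2: 'a' x 2 (positions 4-5)
  Group 3: 'b' x 1 (positions 6-6)
Total groups: 3

3


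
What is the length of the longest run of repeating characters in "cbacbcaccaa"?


Input: "cbacbcaccaa"
Scanning for longest run:
  Position 1 ('b'): new char, reset run to 1
  Position 2 ('a'): new char, reset run to 1
  Position 3 ('c'): new char, reset run to 1
  Position 4 ('b'): new char, reset run to 1
  Position 5 ('c'): new char, reset run to 1
  Position 6 ('a'): new char, reset run to 1
  Position 7 ('c'): new char, reset run to 1
  Position 8 ('c'): continues run of 'c', length=2
  Position 9 ('a'): new char, reset run to 1
  Position 10 ('a'): continues run of 'a', length=2
Longest run: 'c' with length 2

2


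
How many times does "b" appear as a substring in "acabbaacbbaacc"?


Searching for "b" in "acabbaacbbaacc"
Scanning each position:
  Position 0: "a" => no
  Position 1: "c" => no
  Position 2: "a" => no
  Position 3: "b" => MATCH
  Position 4: "b" => MATCH
  Position 5: "a" => no
  Position 6: "a" => no
  Position 7: "c" => no
  Position 8: "b" => MATCH
  Position 9: "b" => MATCH
  Position 10: "a" => no
  Position 11: "a" => no
  Position 12: "c" => no
  Position 13: "c" => no
Total occurrences: 4

4


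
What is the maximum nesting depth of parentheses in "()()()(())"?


Input: "()()()(())"
Tracking depth:
  Position 0 '(': depth becomes 1
  Position 1 ')': depth becomes 0
  Position 2 '(': depth becomes 1
  Position 3 ')': depth becomes 0
  Position 4 '(': depth becomes 1
  Position 5 ')': depth becomes 0
  Position 6 '(': depth becomes 1
  Position 7 '(': depth becomes 2
  Position 8 ')': depth becomes 1
  Position 9 ')': depth becomes 0
Maximum depth reached: 2

2


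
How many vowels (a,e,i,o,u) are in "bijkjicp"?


Input: bijkjicp
Checking each character:
  'b' at position 0: consonant
  'i' at position 1: vowel (running total: 1)
  'j' at position 2: consonant
  'k' at position 3: consonant
  'j' at position 4: consonant
  'i' at position 5: vowel (running total: 2)
  'c' at position 6: consonant
  'p' at position 7: consonant
Total vowels: 2

2


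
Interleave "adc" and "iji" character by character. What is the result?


Interleaving "adc" and "iji":
  Position 0: 'a' from first, 'i' from second => "ai"
  Position 1: 'd' from first, 'j' from second => "dj"
  Position 2: 'c' from first, 'i' from second => "ci"
Result: aidjci

aidjci


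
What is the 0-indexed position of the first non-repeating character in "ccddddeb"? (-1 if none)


Input: ccddddeb
Character frequencies:
  'b': 1
  'c': 2
  'd': 4
  'e': 1
Scanning left to right for freq == 1:
  Position 0 ('c'): freq=2, skip
  Position 1 ('c'): freq=2, skip
  Position 2 ('d'): freq=4, skip
  Position 3 ('d'): freq=4, skip
  Position 4 ('d'): freq=4, skip
  Position 5 ('d'): freq=4, skip
  Position 6 ('e'): unique! => answer = 6

6


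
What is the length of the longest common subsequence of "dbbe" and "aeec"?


LCS of "dbbe" and "aeec"
DP table:
           a    e    e    c
      0    0    0    0    0
  d   0    0    0    0    0
  b   0    0    0    0    0
  b   0    0    0    0    0
  e   0    0    1    1    1
LCS length = dp[4][4] = 1

1


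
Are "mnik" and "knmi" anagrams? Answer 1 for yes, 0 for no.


Strings: "mnik", "knmi"
Sorted first:  ikmn
Sorted second: ikmn
Sorted forms match => anagrams

1


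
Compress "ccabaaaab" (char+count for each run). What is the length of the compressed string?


Input: ccabaaaab
Runs:
  'c' x 2 => "c2"
  'a' x 1 => "a1"
  'b' x 1 => "b1"
  'a' x 4 => "a4"
  'b' x 1 => "b1"
Compressed: "c2a1b1a4b1"
Compressed length: 10

10


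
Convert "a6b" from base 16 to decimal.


Input: "a6b" in base 16
Positional expansion:
  Digit 'a' (value 10) x 16^2 = 2560
  Digit '6' (value 6) x 16^1 = 96
  Digit 'b' (value 11) x 16^0 = 11
Sum = 2667

2667


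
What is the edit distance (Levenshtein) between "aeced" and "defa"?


Computing edit distance: "aeced" -> "defa"
DP table:
           d    e    f    a
      0    1    2    3    4
  a   1    1    2    3    3
  e   2    2    1    2    3
  c   3    3    2    2    3
  e   4    4    3    3    3
  d   5    4    4    4    4
Edit distance = dp[5][4] = 4

4


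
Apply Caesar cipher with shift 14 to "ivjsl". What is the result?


Caesar cipher: shift "ivjsl" by 14
  'i' (pos 8) + 14 = pos 22 = 'w'
  'v' (pos 21) + 14 = pos 9 = 'j'
  'j' (pos 9) + 14 = pos 23 = 'x'
  's' (pos 18) + 14 = pos 6 = 'g'
  'l' (pos 11) + 14 = pos 25 = 'z'
Result: wjxgz

wjxgz


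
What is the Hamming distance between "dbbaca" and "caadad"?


Comparing "dbbaca" and "caadad" position by position:
  Position 0: 'd' vs 'c' => differ
  Position 1: 'b' vs 'a' => differ
  Position 2: 'b' vs 'a' => differ
  Position 3: 'a' vs 'd' => differ
  Position 4: 'c' vs 'a' => differ
  Position 5: 'a' vs 'd' => differ
Total differences (Hamming distance): 6

6


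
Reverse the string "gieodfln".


Input: gieodfln
Reading characters right to left:
  Position 7: 'n'
  Position 6: 'l'
  Position 5: 'f'
  Position 4: 'd'
  Position 3: 'o'
  Position 2: 'e'
  Position 1: 'i'
  Position 0: 'g'
Reversed: nlfdoeig

nlfdoeig


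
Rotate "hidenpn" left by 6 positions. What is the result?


Input: "hidenpn", rotate left by 6
First 6 characters: "hidenp"
Remaining characters: "n"
Concatenate remaining + first: "n" + "hidenp" = "nhidenp"

nhidenp


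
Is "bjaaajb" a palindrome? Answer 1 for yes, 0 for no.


Input: bjaaajb
Reversed: bjaaajb
  Compare pos 0 ('b') with pos 6 ('b'): match
  Compare pos 1 ('j') with pos 5 ('j'): match
  Compare pos 2 ('a') with pos 4 ('a'): match
Result: palindrome

1


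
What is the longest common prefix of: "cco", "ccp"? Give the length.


Words: cco, ccp
  Position 0: all 'c' => match
  Position 1: all 'c' => match
  Position 2: ('o', 'p') => mismatch, stop
LCP = "cc" (length 2)

2


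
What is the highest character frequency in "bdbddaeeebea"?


Input: bdbddaeeebea
Character counts:
  'a': 2
  'b': 3
  'd': 3
  'e': 4
Maximum frequency: 4

4


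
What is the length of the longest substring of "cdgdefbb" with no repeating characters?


Input: "cdgdefbb"
Sliding window (track last position of each char):
  Position 0 ('c'): window [0,0] length 1 -- new best
  Position 1 ('d'): window [0,1] length 2 -- new best
  Position 2 ('g'): window [0,2] length 3 -- new best
  Position 3 ('d'): repeat (last at 1), move window start to 2
  Position 3 ('d'): window [2,3] length 2
  Position 4 ('e'): window [2,4] length 3
  Position 5 ('f'): window [2,5] length 4 -- new best
  Position 6 ('b'): window [2,6] length 5 -- new best
  Position 7 ('b'): repeat (last at 6), move window start to 7
  Position 7 ('b'): window [7,7] length 1
Longest substring with no repeats: "gdefb" with length 5

5


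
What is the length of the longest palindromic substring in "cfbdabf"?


Input: "cfbdabf"
Checking substrings for palindromes:
  No multi-char palindromic substrings found
Longest palindromic substring: "c" with length 1

1


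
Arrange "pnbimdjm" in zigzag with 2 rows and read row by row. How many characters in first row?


Zigzag "pnbimdjm" into 2 rows:
Placing characters:
  'p' => row 0
  'n' => row 1
  'b' => row 0
  'i' => row 1
  'm' => row 0
  'd' => row 1
  'j' => row 0
  'm' => row 1
Rows:
  Row 0: "pbmj"
  Row 1: "nidm"
First row length: 4

4


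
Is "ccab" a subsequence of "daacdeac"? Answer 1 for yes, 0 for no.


Check if "ccab" is a subsequence of "daacdeac"
Greedy scan:
  Position 0 ('d'): no match needed
  Position 1 ('a'): no match needed
  Position 2 ('a'): no match needed
  Position 3 ('c'): matches sub[0] = 'c'
  Position 4 ('d'): no match needed
  Position 5 ('e'): no match needed
  Position 6 ('a'): no match needed
  Position 7 ('c'): matches sub[1] = 'c'
Only matched 2/4 characters => not a subsequence

0


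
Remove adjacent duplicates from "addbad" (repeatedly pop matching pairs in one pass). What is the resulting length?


Input: addbad
Stack-based adjacent duplicate removal:
  Read 'a': push. Stack: a
  Read 'd': push. Stack: ad
  Read 'd': matches stack top 'd' => pop. Stack: a
  Read 'b': push. Stack: ab
  Read 'a': push. Stack: aba
  Read 'd': push. Stack: abad
Final stack: "abad" (length 4)

4


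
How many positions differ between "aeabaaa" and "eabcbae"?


Comparing "aeabaaa" and "eabcbae" position by position:
  Position 0: 'a' vs 'e' => DIFFER
  Position 1: 'e' vs 'a' => DIFFER
  Position 2: 'a' vs 'b' => DIFFER
  Position 3: 'b' vs 'c' => DIFFER
  Position 4: 'a' vs 'b' => DIFFER
  Position 5: 'a' vs 'a' => same
  Position 6: 'a' vs 'e' => DIFFER
Positions that differ: 6

6


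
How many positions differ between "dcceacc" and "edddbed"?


Comparing "dcceacc" and "edddbed" position by position:
  Position 0: 'd' vs 'e' => DIFFER
  Position 1: 'c' vs 'd' => DIFFER
  Position 2: 'c' vs 'd' => DIFFER
  Position 3: 'e' vs 'd' => DIFFER
  Position 4: 'a' vs 'b' => DIFFER
  Position 5: 'c' vs 'e' => DIFFER
  Position 6: 'c' vs 'd' => DIFFER
Positions that differ: 7

7


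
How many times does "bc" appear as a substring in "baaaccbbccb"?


Searching for "bc" in "baaaccbbccb"
Scanning each position:
  Position 0: "ba" => no
  Position 1: "aa" => no
  Position 2: "aa" => no
  Position 3: "ac" => no
  Position 4: "cc" => no
  Position 5: "cb" => no
  Position 6: "bb" => no
  Position 7: "bc" => MATCH
  Position 8: "cc" => no
  Position 9: "cb" => no
Total occurrences: 1

1


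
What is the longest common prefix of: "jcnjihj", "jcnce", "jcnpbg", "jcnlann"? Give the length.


Words: jcnjihj, jcnce, jcnpbg, jcnlann
  Position 0: all 'j' => match
  Position 1: all 'c' => match
  Position 2: all 'n' => match
  Position 3: ('j', 'c', 'p', 'l') => mismatch, stop
LCP = "jcn" (length 3)

3


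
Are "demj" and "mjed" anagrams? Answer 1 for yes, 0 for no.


Strings: "demj", "mjed"
Sorted first:  dejm
Sorted second: dejm
Sorted forms match => anagrams

1


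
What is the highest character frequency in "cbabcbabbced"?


Input: cbabcbabbced
Character counts:
  'a': 2
  'b': 5
  'c': 3
  'd': 1
  'e': 1
Maximum frequency: 5

5


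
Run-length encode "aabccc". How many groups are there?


Input: aabccc
Scanning for consecutive runs:
  Group 1: 'a' x 2 (positions 0-1)
  Group 2: 'b' x 1 (positions 2-2)
  Group 3: 'c' x 3 (positions 3-5)
Total groups: 3

3


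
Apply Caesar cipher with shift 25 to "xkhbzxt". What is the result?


Caesar cipher: shift "xkhbzxt" by 25
  'x' (pos 23) + 25 = pos 22 = 'w'
  'k' (pos 10) + 25 = pos 9 = 'j'
  'h' (pos 7) + 25 = pos 6 = 'g'
  'b' (pos 1) + 25 = pos 0 = 'a'
  'z' (pos 25) + 25 = pos 24 = 'y'
  'x' (pos 23) + 25 = pos 22 = 'w'
  't' (pos 19) + 25 = pos 18 = 's'
Result: wjgayws

wjgayws


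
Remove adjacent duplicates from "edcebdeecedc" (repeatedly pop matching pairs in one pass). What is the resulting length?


Input: edcebdeecedc
Stack-based adjacent duplicate removal:
  Read 'e': push. Stack: e
  Read 'd': push. Stack: ed
  Read 'c': push. Stack: edc
  Read 'e': push. Stack: edce
  Read 'b': push. Stack: edceb
  Read 'd': push. Stack: edcebd
  Read 'e': push. Stack: edcebde
  Read 'e': matches stack top 'e' => pop. Stack: edcebd
  Read 'c': push. Stack: edcebdc
  Read 'e': push. Stack: edcebdce
  Read 'd': push. Stack: edcebdced
  Read 'c': push. Stack: edcebdcedc
Final stack: "edcebdcedc" (length 10)

10


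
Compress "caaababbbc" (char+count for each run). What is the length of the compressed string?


Input: caaababbbc
Runs:
  'c' x 1 => "c1"
  'a' x 3 => "a3"
  'b' x 1 => "b1"
  'a' x 1 => "a1"
  'b' x 3 => "b3"
  'c' x 1 => "c1"
Compressed: "c1a3b1a1b3c1"
Compressed length: 12

12


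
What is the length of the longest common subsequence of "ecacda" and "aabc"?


LCS of "ecacda" and "aabc"
DP table:
           a    a    b    c
      0    0    0    0    0
  e   0    0    0    0    0
  c   0    0    0    0    1
  a   0    1    1    1    1
  c   0    1    1    1    2
  d   0    1    1    1    2
  a   0    1    2    2    2
LCS length = dp[6][4] = 2

2


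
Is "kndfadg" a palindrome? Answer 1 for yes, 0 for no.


Input: kndfadg
Reversed: gdafdnk
  Compare pos 0 ('k') with pos 6 ('g'): MISMATCH
  Compare pos 1 ('n') with pos 5 ('d'): MISMATCH
  Compare pos 2 ('d') with pos 4 ('a'): MISMATCH
Result: not a palindrome

0


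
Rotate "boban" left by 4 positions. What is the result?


Input: "boban", rotate left by 4
First 4 characters: "boba"
Remaining characters: "n"
Concatenate remaining + first: "n" + "boba" = "nboba"

nboba


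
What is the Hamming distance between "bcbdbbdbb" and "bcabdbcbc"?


Comparing "bcbdbbdbb" and "bcabdbcbc" position by position:
  Position 0: 'b' vs 'b' => same
  Position 1: 'c' vs 'c' => same
  Position 2: 'b' vs 'a' => differ
  Position 3: 'd' vs 'b' => differ
  Position 4: 'b' vs 'd' => differ
  Position 5: 'b' vs 'b' => same
  Position 6: 'd' vs 'c' => differ
  Position 7: 'b' vs 'b' => same
  Position 8: 'b' vs 'c' => differ
Total differences (Hamming distance): 5

5


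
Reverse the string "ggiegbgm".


Input: ggiegbgm
Reading characters right to left:
  Position 7: 'm'
  Position 6: 'g'
  Position 5: 'b'
  Position 4: 'g'
  Position 3: 'e'
  Position 2: 'i'
  Position 1: 'g'
  Position 0: 'g'
Reversed: mgbgeigg

mgbgeigg


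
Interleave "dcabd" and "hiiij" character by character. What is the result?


Interleaving "dcabd" and "hiiij":
  Position 0: 'd' from first, 'h' from second => "dh"
  Position 1: 'c' from first, 'i' from second => "ci"
  Position 2: 'a' from first, 'i' from second => "ai"
  Position 3: 'b' from first, 'i' from second => "bi"
  Position 4: 'd' from first, 'j' from second => "dj"
Result: dhciaibidj

dhciaibidj


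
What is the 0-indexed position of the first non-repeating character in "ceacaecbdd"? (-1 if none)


Input: ceacaecbdd
Character frequencies:
  'a': 2
  'b': 1
  'c': 3
  'd': 2
  'e': 2
Scanning left to right for freq == 1:
  Position 0 ('c'): freq=3, skip
  Position 1 ('e'): freq=2, skip
  Position 2 ('a'): freq=2, skip
  Position 3 ('c'): freq=3, skip
  Position 4 ('a'): freq=2, skip
  Position 5 ('e'): freq=2, skip
  Position 6 ('c'): freq=3, skip
  Position 7 ('b'): unique! => answer = 7

7


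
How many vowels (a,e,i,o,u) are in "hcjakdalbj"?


Input: hcjakdalbj
Checking each character:
  'h' at position 0: consonant
  'c' at position 1: consonant
  'j' at position 2: consonant
  'a' at position 3: vowel (running total: 1)
  'k' at position 4: consonant
  'd' at position 5: consonant
  'a' at position 6: vowel (running total: 2)
  'l' at position 7: consonant
  'b' at position 8: consonant
  'j' at position 9: consonant
Total vowels: 2

2


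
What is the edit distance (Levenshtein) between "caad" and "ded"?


Computing edit distance: "caad" -> "ded"
DP table:
           d    e    d
      0    1    2    3
  c   1    1    2    3
  a   2    2    2    3
  a   3    3    3    3
  d   4    3    4    3
Edit distance = dp[4][3] = 3

3


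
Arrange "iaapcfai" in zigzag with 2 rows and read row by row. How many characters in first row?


Zigzag "iaapcfai" into 2 rows:
Placing characters:
  'i' => row 0
  'a' => row 1
  'a' => row 0
  'p' => row 1
  'c' => row 0
  'f' => row 1
  'a' => row 0
  'i' => row 1
Rows:
  Row 0: "iaca"
  Row 1: "apfi"
First row length: 4

4


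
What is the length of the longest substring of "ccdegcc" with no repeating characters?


Input: "ccdegcc"
Sliding window (track last position of each char):
  Position 0 ('c'): window [0,0] length 1 -- new best
  Position 1 ('c'): repeat (last at 0), move window start to 1
  Position 1 ('c'): window [1,1] length 1
  Position 2 ('d'): window [1,2] length 2 -- new best
  Position 3 ('e'): window [1,3] length 3 -- new best
  Position 4 ('g'): window [1,4] length 4 -- new best
  Position 5 ('c'): repeat (last at 1), move window start to 2
  Position 5 ('c'): window [2,5] length 4
  Position 6 ('c'): repeat (last at 5), move window start to 6
  Position 6 ('c'): window [6,6] length 1
Longest substring with no repeats: "cdeg" with length 4

4


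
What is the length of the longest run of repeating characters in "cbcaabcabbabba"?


Input: "cbcaabcabbabba"
Scanning for longest run:
  Position 1 ('b'): new char, reset run to 1
  Position 2 ('c'): new char, reset run to 1
  Position 3 ('a'): new char, reset run to 1
  Position 4 ('a'): continues run of 'a', length=2
  Position 5 ('b'): new char, reset run to 1
  Position 6 ('c'): new char, reset run to 1
  Position 7 ('a'): new char, reset run to 1
  Position 8 ('b'): new char, reset run to 1
  Position 9 ('b'): continues run of 'b', length=2
  Position 10 ('a'): new char, reset run to 1
  Position 11 ('b'): new char, reset run to 1
  Position 12 ('b'): continues run of 'b', length=2
  Position 13 ('a'): new char, reset run to 1
Longest run: 'a' with length 2

2


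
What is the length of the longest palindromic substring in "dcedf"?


Input: "dcedf"
Checking substrings for palindromes:
  No multi-char palindromic substrings found
Longest palindromic substring: "d" with length 1

1


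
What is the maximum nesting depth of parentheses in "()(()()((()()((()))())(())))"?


Input: "()(()()((()()((()))())(())))"
Tracking depth:
  Position 0 '(': depth becomes 1
  Position 1 ')': depth becomes 0
  Position 2 '(': depth becomes 1
  Position 3 '(': depth becomes 2
  Position 4 ')': depth becomes 1
  Position 5 '(': depth becomes 2
  Position 6 ')': depth becomes 1
  Position 7 '(': depth becomes 2
  Position 8 '(': depth becomes 3
  Position 9 '(': depth becomes 4
  Position 10 ')': depth becomes 3
  Position 11 '(': depth becomes 4
  Position 12 ')': depth becomes 3
  Position 13 '(': depth becomes 4
  Position 14 '(': depth becomes 5
  Position 15 '(': depth becomes 6
  Position 16 ')': depth becomes 5
  Position 17 ')': depth becomes 4
  Position 18 ')': depth becomes 3
  Position 19 '(': depth becomes 4
  Position 20 ')': depth becomes 3
  Position 21 ')': depth becomes 2
  Position 22 '(': depth becomes 3
  Position 23 '(': depth becomes 4
  Position 24 ')': depth becomes 3
  Position 25 ')': depth becomes 2
  Position 26 ')': depth becomes 1
  Position 27 ')': depth becomes 0
Maximum depth reached: 6

6


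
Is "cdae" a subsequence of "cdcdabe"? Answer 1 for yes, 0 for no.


Check if "cdae" is a subsequence of "cdcdabe"
Greedy scan:
  Position 0 ('c'): matches sub[0] = 'c'
  Position 1 ('d'): matches sub[1] = 'd'
  Position 2 ('c'): no match needed
  Position 3 ('d'): no match needed
  Position 4 ('a'): matches sub[2] = 'a'
  Position 5 ('b'): no match needed
  Position 6 ('e'): matches sub[3] = 'e'
All 4 characters matched => is a subsequence

1


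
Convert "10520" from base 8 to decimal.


Input: "10520" in base 8
Positional expansion:
  Digit '1' (value 1) x 8^4 = 4096
  Digit '0' (value 0) x 8^3 = 0
  Digit '5' (value 5) x 8^2 = 320
  Digit '2' (value 2) x 8^1 = 16
  Digit '0' (value 0) x 8^0 = 0
Sum = 4432

4432


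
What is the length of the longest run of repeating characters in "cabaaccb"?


Input: "cabaaccb"
Scanning for longest run:
  Position 1 ('a'): new char, reset run to 1
  Position 2 ('b'): new char, reset run to 1
  Position 3 ('a'): new char, reset run to 1
  Position 4 ('a'): continues run of 'a', length=2
  Position 5 ('c'): new char, reset run to 1
  Position 6 ('c'): continues run of 'c', length=2
  Position 7 ('b'): new char, reset run to 1
Longest run: 'a' with length 2

2


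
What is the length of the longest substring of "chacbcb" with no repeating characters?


Input: "chacbcb"
Sliding window (track last position of each char):
  Position 0 ('c'): window [0,0] length 1 -- new best
  Position 1 ('h'): window [0,1] length 2 -- new best
  Position 2 ('a'): window [0,2] length 3 -- new best
  Position 3 ('c'): repeat (last at 0), move window start to 1
  Position 3 ('c'): window [1,3] length 3
  Position 4 ('b'): window [1,4] length 4 -- new best
  Position 5 ('c'): repeat (last at 3), move window start to 4
  Position 5 ('c'): window [4,5] length 2
  Position 6 ('b'): repeat (last at 4), move window start to 5
  Position 6 ('b'): window [5,6] length 2
Longest substring with no repeats: "hacb" with length 4

4


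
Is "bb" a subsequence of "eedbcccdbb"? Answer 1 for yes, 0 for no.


Check if "bb" is a subsequence of "eedbcccdbb"
Greedy scan:
  Position 0 ('e'): no match needed
  Position 1 ('e'): no match needed
  Position 2 ('d'): no match needed
  Position 3 ('b'): matches sub[0] = 'b'
  Position 4 ('c'): no match needed
  Position 5 ('c'): no match needed
  Position 6 ('c'): no match needed
  Position 7 ('d'): no match needed
  Position 8 ('b'): matches sub[1] = 'b'
  Position 9 ('b'): no match needed
All 2 characters matched => is a subsequence

1


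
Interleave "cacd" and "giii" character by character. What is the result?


Interleaving "cacd" and "giii":
  Position 0: 'c' from first, 'g' from second => "cg"
  Position 1: 'a' from first, 'i' from second => "ai"
  Position 2: 'c' from first, 'i' from second => "ci"
  Position 3: 'd' from first, 'i' from second => "di"
Result: cgaicidi

cgaicidi


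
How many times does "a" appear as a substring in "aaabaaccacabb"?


Searching for "a" in "aaabaaccacabb"
Scanning each position:
  Position 0: "a" => MATCH
  Position 1: "a" => MATCH
  Position 2: "a" => MATCH
  Position 3: "b" => no
  Position 4: "a" => MATCH
  Position 5: "a" => MATCH
  Position 6: "c" => no
  Position 7: "c" => no
  Position 8: "a" => MATCH
  Position 9: "c" => no
  Position 10: "a" => MATCH
  Position 11: "b" => no
  Position 12: "b" => no
Total occurrences: 7

7


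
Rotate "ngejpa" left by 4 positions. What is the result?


Input: "ngejpa", rotate left by 4
First 4 characters: "ngej"
Remaining characters: "pa"
Concatenate remaining + first: "pa" + "ngej" = "pangej"

pangej


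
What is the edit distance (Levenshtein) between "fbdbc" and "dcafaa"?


Computing edit distance: "fbdbc" -> "dcafaa"
DP table:
           d    c    a    f    a    a
      0    1    2    3    4    5    6
  f   1    1    2    3    3    4    5
  b   2    2    2    3    4    4    5
  d   3    2    3    3    4    5    5
  b   4    3    3    4    4    5    6
  c   5    4    3    4    5    5    6
Edit distance = dp[5][6] = 6

6


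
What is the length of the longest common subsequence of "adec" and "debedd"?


LCS of "adec" and "debedd"
DP table:
           d    e    b    e    d    d
      0    0    0    0    0    0    0
  a   0    0    0    0    0    0    0
  d   0    1    1    1    1    1    1
  e   0    1    2    2    2    2    2
  c   0    1    2    2    2    2    2
LCS length = dp[4][6] = 2

2


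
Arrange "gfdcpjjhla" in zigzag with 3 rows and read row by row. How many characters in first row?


Zigzag "gfdcpjjhla" into 3 rows:
Placing characters:
  'g' => row 0
  'f' => row 1
  'd' => row 2
  'c' => row 1
  'p' => row 0
  'j' => row 1
  'j' => row 2
  'h' => row 1
  'l' => row 0
  'a' => row 1
Rows:
  Row 0: "gpl"
  Row 1: "fcjha"
  Row 2: "dj"
First row length: 3

3


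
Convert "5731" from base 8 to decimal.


Input: "5731" in base 8
Positional expansion:
  Digit '5' (value 5) x 8^3 = 2560
  Digit '7' (value 7) x 8^2 = 448
  Digit '3' (value 3) x 8^1 = 24
  Digit '1' (value 1) x 8^0 = 1
Sum = 3033

3033


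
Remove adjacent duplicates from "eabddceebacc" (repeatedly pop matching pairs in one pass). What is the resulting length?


Input: eabddceebacc
Stack-based adjacent duplicate removal:
  Read 'e': push. Stack: e
  Read 'a': push. Stack: ea
  Read 'b': push. Stack: eab
  Read 'd': push. Stack: eabd
  Read 'd': matches stack top 'd' => pop. Stack: eab
  Read 'c': push. Stack: eabc
  Read 'e': push. Stack: eabce
  Read 'e': matches stack top 'e' => pop. Stack: eabc
  Read 'b': push. Stack: eabcb
  Read 'a': push. Stack: eabcba
  Read 'c': push. Stack: eabcbac
  Read 'c': matches stack top 'c' => pop. Stack: eabcba
Final stack: "eabcba" (length 6)

6


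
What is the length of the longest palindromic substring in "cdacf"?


Input: "cdacf"
Checking substrings for palindromes:
  No multi-char palindromic substrings found
Longest palindromic substring: "c" with length 1

1


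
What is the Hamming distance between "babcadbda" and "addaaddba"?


Comparing "babcadbda" and "addaaddba" position by position:
  Position 0: 'b' vs 'a' => differ
  Position 1: 'a' vs 'd' => differ
  Position 2: 'b' vs 'd' => differ
  Position 3: 'c' vs 'a' => differ
  Position 4: 'a' vs 'a' => same
  Position 5: 'd' vs 'd' => same
  Position 6: 'b' vs 'd' => differ
  Position 7: 'd' vs 'b' => differ
  Position 8: 'a' vs 'a' => same
Total differences (Hamming distance): 6

6


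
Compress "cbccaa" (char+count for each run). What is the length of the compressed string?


Input: cbccaa
Runs:
  'c' x 1 => "c1"
  'b' x 1 => "b1"
  'c' x 2 => "c2"
  'a' x 2 => "a2"
Compressed: "c1b1c2a2"
Compressed length: 8

8


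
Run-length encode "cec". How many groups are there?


Input: cec
Scanning for consecutive runs:
  Group 1: 'c' x 1 (positions 0-0)
  Group 2: 'e' x 1 (positions 1-1)
  Group 3: 'c' x 1 (positions 2-2)
Total groups: 3

3


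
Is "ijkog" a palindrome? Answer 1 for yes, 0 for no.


Input: ijkog
Reversed: gokji
  Compare pos 0 ('i') with pos 4 ('g'): MISMATCH
  Compare pos 1 ('j') with pos 3 ('o'): MISMATCH
Result: not a palindrome

0


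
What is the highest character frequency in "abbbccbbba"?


Input: abbbccbbba
Character counts:
  'a': 2
  'b': 6
  'c': 2
Maximum frequency: 6

6


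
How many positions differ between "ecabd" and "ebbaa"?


Comparing "ecabd" and "ebbaa" position by position:
  Position 0: 'e' vs 'e' => same
  Position 1: 'c' vs 'b' => DIFFER
  Position 2: 'a' vs 'b' => DIFFER
  Position 3: 'b' vs 'a' => DIFFER
  Position 4: 'd' vs 'a' => DIFFER
Positions that differ: 4

4


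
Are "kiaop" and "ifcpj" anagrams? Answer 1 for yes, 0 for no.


Strings: "kiaop", "ifcpj"
Sorted first:  aikop
Sorted second: cfijp
Differ at position 0: 'a' vs 'c' => not anagrams

0


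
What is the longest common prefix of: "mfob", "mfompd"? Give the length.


Words: mfob, mfompd
  Position 0: all 'm' => match
  Position 1: all 'f' => match
  Position 2: all 'o' => match
  Position 3: ('b', 'm') => mismatch, stop
LCP = "mfo" (length 3)

3


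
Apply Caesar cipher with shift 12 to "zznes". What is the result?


Caesar cipher: shift "zznes" by 12
  'z' (pos 25) + 12 = pos 11 = 'l'
  'z' (pos 25) + 12 = pos 11 = 'l'
  'n' (pos 13) + 12 = pos 25 = 'z'
  'e' (pos 4) + 12 = pos 16 = 'q'
  's' (pos 18) + 12 = pos 4 = 'e'
Result: llzqe

llzqe


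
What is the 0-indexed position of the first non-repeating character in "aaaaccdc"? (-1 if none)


Input: aaaaccdc
Character frequencies:
  'a': 4
  'c': 3
  'd': 1
Scanning left to right for freq == 1:
  Position 0 ('a'): freq=4, skip
  Position 1 ('a'): freq=4, skip
  Position 2 ('a'): freq=4, skip
  Position 3 ('a'): freq=4, skip
  Position 4 ('c'): freq=3, skip
  Position 5 ('c'): freq=3, skip
  Position 6 ('d'): unique! => answer = 6

6


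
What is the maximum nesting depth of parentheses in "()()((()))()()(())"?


Input: "()()((()))()()(())"
Tracking depth:
  Position 0 '(': depth becomes 1
  Position 1 ')': depth becomes 0
  Position 2 '(': depth becomes 1
  Position 3 ')': depth becomes 0
  Position 4 '(': depth becomes 1
  Position 5 '(': depth becomes 2
  Position 6 '(': depth becomes 3
  Position 7 ')': depth becomes 2
  Position 8 ')': depth becomes 1
  Position 9 ')': depth becomes 0
  Position 10 '(': depth becomes 1
  Position 11 ')': depth becomes 0
  Position 12 '(': depth becomes 1
  Position 13 ')': depth becomes 0
  Position 14 '(': depth becomes 1
  Position 15 '(': depth becomes 2
  Position 16 ')': depth becomes 1
  Position 17 ')': depth becomes 0
Maximum depth reached: 3

3


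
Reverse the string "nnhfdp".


Input: nnhfdp
Reading characters right to left:
  Position 5: 'p'
  Position 4: 'd'
  Position 3: 'f'
  Position 2: 'h'
  Position 1: 'n'
  Position 0: 'n'
Reversed: pdfhnn

pdfhnn


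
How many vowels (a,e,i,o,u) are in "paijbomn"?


Input: paijbomn
Checking each character:
  'p' at position 0: consonant
  'a' at position 1: vowel (running total: 1)
  'i' at position 2: vowel (running total: 2)
  'j' at position 3: consonant
  'b' at position 4: consonant
  'o' at position 5: vowel (running total: 3)
  'm' at position 6: consonant
  'n' at position 7: consonant
Total vowels: 3

3


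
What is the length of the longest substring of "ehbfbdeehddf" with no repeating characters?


Input: "ehbfbdeehddf"
Sliding window (track last position of each char):
  Position 0 ('e'): window [0,0] length 1 -- new best
  Position 1 ('h'): window [0,1] length 2 -- new best
  Position 2 ('b'): window [0,2] length 3 -- new best
  Position 3 ('f'): window [0,3] length 4 -- new best
  Position 4 ('b'): repeat (last at 2), move window start to 3
  Position 4 ('b'): window [3,4] length 2
  Position 5 ('d'): window [3,5] length 3
  Position 6 ('e'): window [3,6] length 4
  Position 7 ('e'): repeat (last at 6), move window start to 7
  Position 7 ('e'): window [7,7] length 1
  Position 8 ('h'): window [7,8] length 2
  Position 9 ('d'): window [7,9] length 3
  Position 10 ('d'): repeat (last at 9), move window start to 10
  Position 10 ('d'): window [10,10] length 1
  Position 11 ('f'): window [10,11] length 2
Longest substring with no repeats: "ehbf" with length 4

4


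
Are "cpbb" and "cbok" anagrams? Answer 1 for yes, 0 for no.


Strings: "cpbb", "cbok"
Sorted first:  bbcp
Sorted second: bcko
Differ at position 1: 'b' vs 'c' => not anagrams

0


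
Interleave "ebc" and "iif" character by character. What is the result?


Interleaving "ebc" and "iif":
  Position 0: 'e' from first, 'i' from second => "ei"
  Position 1: 'b' from first, 'i' from second => "bi"
  Position 2: 'c' from first, 'f' from second => "cf"
Result: eibicf

eibicf


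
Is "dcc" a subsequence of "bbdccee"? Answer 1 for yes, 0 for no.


Check if "dcc" is a subsequence of "bbdccee"
Greedy scan:
  Position 0 ('b'): no match needed
  Position 1 ('b'): no match needed
  Position 2 ('d'): matches sub[0] = 'd'
  Position 3 ('c'): matches sub[1] = 'c'
  Position 4 ('c'): matches sub[2] = 'c'
  Position 5 ('e'): no match needed
  Position 6 ('e'): no match needed
All 3 characters matched => is a subsequence

1


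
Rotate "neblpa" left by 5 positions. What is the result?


Input: "neblpa", rotate left by 5
First 5 characters: "neblp"
Remaining characters: "a"
Concatenate remaining + first: "a" + "neblp" = "aneblp"

aneblp


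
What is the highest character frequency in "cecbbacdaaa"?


Input: cecbbacdaaa
Character counts:
  'a': 4
  'b': 2
  'c': 3
  'd': 1
  'e': 1
Maximum frequency: 4

4


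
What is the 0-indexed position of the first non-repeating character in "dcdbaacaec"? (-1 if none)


Input: dcdbaacaec
Character frequencies:
  'a': 3
  'b': 1
  'c': 3
  'd': 2
  'e': 1
Scanning left to right for freq == 1:
  Position 0 ('d'): freq=2, skip
  Position 1 ('c'): freq=3, skip
  Position 2 ('d'): freq=2, skip
  Position 3 ('b'): unique! => answer = 3

3


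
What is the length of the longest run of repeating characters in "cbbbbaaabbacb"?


Input: "cbbbbaaabbacb"
Scanning for longest run:
  Position 1 ('b'): new char, reset run to 1
  Position 2 ('b'): continues run of 'b', length=2
  Position 3 ('b'): continues run of 'b', length=3
  Position 4 ('b'): continues run of 'b', length=4
  Position 5 ('a'): new char, reset run to 1
  Position 6 ('a'): continues run of 'a', length=2
  Position 7 ('a'): continues run of 'a', length=3
  Position 8 ('b'): new char, reset run to 1
  Position 9 ('b'): continues run of 'b', length=2
  Position 10 ('a'): new char, reset run to 1
  Position 11 ('c'): new char, reset run to 1
  Position 12 ('b'): new char, reset run to 1
Longest run: 'b' with length 4

4


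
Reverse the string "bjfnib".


Input: bjfnib
Reading characters right to left:
  Position 5: 'b'
  Position 4: 'i'
  Position 3: 'n'
  Position 2: 'f'
  Position 1: 'j'
  Position 0: 'b'
Reversed: binfjb

binfjb


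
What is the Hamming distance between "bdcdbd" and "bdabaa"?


Comparing "bdcdbd" and "bdabaa" position by position:
  Position 0: 'b' vs 'b' => same
  Position 1: 'd' vs 'd' => same
  Position 2: 'c' vs 'a' => differ
  Position 3: 'd' vs 'b' => differ
  Position 4: 'b' vs 'a' => differ
  Position 5: 'd' vs 'a' => differ
Total differences (Hamming distance): 4

4


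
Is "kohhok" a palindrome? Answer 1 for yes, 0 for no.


Input: kohhok
Reversed: kohhok
  Compare pos 0 ('k') with pos 5 ('k'): match
  Compare pos 1 ('o') with pos 4 ('o'): match
  Compare pos 2 ('h') with pos 3 ('h'): match
Result: palindrome

1


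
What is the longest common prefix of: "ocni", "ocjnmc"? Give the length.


Words: ocni, ocjnmc
  Position 0: all 'o' => match
  Position 1: all 'c' => match
  Position 2: ('n', 'j') => mismatch, stop
LCP = "oc" (length 2)

2


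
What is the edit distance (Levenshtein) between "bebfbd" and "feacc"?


Computing edit distance: "bebfbd" -> "feacc"
DP table:
           f    e    a    c    c
      0    1    2    3    4    5
  b   1    1    2    3    4    5
  e   2    2    1    2    3    4
  b   3    3    2    2    3    4
  f   4    3    3    3    3    4
  b   5    4    4    4    4    4
  d   6    5    5    5    5    5
Edit distance = dp[6][5] = 5

5


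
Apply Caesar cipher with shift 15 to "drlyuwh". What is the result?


Caesar cipher: shift "drlyuwh" by 15
  'd' (pos 3) + 15 = pos 18 = 's'
  'r' (pos 17) + 15 = pos 6 = 'g'
  'l' (pos 11) + 15 = pos 0 = 'a'
  'y' (pos 24) + 15 = pos 13 = 'n'
  'u' (pos 20) + 15 = pos 9 = 'j'
  'w' (pos 22) + 15 = pos 11 = 'l'
  'h' (pos 7) + 15 = pos 22 = 'w'
Result: sganjlw

sganjlw


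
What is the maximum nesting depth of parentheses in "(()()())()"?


Input: "(()()())()"
Tracking depth:
  Position 0 '(': depth becomes 1
  Position 1 '(': depth becomes 2
  Position 2 ')': depth becomes 1
  Position 3 '(': depth becomes 2
  Position 4 ')': depth becomes 1
  Position 5 '(': depth becomes 2
  Position 6 ')': depth becomes 1
  Position 7 ')': depth becomes 0
  Position 8 '(': depth becomes 1
  Position 9 ')': depth becomes 0
Maximum depth reached: 2

2


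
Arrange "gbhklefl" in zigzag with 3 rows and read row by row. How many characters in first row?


Zigzag "gbhklefl" into 3 rows:
Placing characters:
  'g' => row 0
  'b' => row 1
  'h' => row 2
  'k' => row 1
  'l' => row 0
  'e' => row 1
  'f' => row 2
  'l' => row 1
Rows:
  Row 0: "gl"
  Row 1: "bkel"
  Row 2: "hf"
First row length: 2

2


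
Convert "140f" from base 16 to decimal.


Input: "140f" in base 16
Positional expansion:
  Digit '1' (value 1) x 16^3 = 4096
  Digit '4' (value 4) x 16^2 = 1024
  Digit '0' (value 0) x 16^1 = 0
  Digit 'f' (value 15) x 16^0 = 15
Sum = 5135

5135


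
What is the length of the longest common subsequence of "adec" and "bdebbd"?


LCS of "adec" and "bdebbd"
DP table:
           b    d    e    b    b    d
      0    0    0    0    0    0    0
  a   0    0    0    0    0    0    0
  d   0    0    1    1    1    1    1
  e   0    0    1    2    2    2    2
  c   0    0    1    2    2    2    2
LCS length = dp[4][6] = 2

2


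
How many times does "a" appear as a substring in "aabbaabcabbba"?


Searching for "a" in "aabbaabcabbba"
Scanning each position:
  Position 0: "a" => MATCH
  Position 1: "a" => MATCH
  Position 2: "b" => no
  Position 3: "b" => no
  Position 4: "a" => MATCH
  Position 5: "a" => MATCH
  Position 6: "b" => no
  Position 7: "c" => no
  Position 8: "a" => MATCH
  Position 9: "b" => no
  Position 10: "b" => no
  Position 11: "b" => no
  Position 12: "a" => MATCH
Total occurrences: 6

6


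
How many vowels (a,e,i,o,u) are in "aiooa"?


Input: aiooa
Checking each character:
  'a' at position 0: vowel (running total: 1)
  'i' at position 1: vowel (running total: 2)
  'o' at position 2: vowel (running total: 3)
  'o' at position 3: vowel (running total: 4)
  'a' at position 4: vowel (running total: 5)
Total vowels: 5

5


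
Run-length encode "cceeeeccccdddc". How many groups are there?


Input: cceeeeccccdddc
Scanning for consecutive runs:
  Group 1: 'c' x 2 (positions 0-1)
  Group 2: 'e' x 4 (positions 2-5)
  Group 3: 'c' x 4 (positions 6-9)
  Group 4: 'd' x 3 (positions 10-12)
  Group 5: 'c' x 1 (positions 13-13)
Total groups: 5

5


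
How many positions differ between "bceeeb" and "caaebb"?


Comparing "bceeeb" and "caaebb" position by position:
  Position 0: 'b' vs 'c' => DIFFER
  Position 1: 'c' vs 'a' => DIFFER
  Position 2: 'e' vs 'a' => DIFFER
  Position 3: 'e' vs 'e' => same
  Position 4: 'e' vs 'b' => DIFFER
  Position 5: 'b' vs 'b' => same
Positions that differ: 4

4


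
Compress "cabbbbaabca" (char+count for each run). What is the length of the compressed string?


Input: cabbbbaabca
Runs:
  'c' x 1 => "c1"
  'a' x 1 => "a1"
  'b' x 4 => "b4"
  'a' x 2 => "a2"
  'b' x 1 => "b1"
  'c' x 1 => "c1"
  'a' x 1 => "a1"
Compressed: "c1a1b4a2b1c1a1"
Compressed length: 14

14


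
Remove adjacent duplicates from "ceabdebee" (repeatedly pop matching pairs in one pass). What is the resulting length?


Input: ceabdebee
Stack-based adjacent duplicate removal:
  Read 'c': push. Stack: c
  Read 'e': push. Stack: ce
  Read 'a': push. Stack: cea
  Read 'b': push. Stack: ceab
  Read 'd': push. Stack: ceabd
  Read 'e': push. Stack: ceabde
  Read 'b': push. Stack: ceabdeb
  Read 'e': push. Stack: ceabdebe
  Read 'e': matches stack top 'e' => pop. Stack: ceabdeb
Final stack: "ceabdeb" (length 7)

7


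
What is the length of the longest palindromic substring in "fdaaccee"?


Input: "fdaaccee"
Checking substrings for palindromes:
  [2:4] "aa" (len 2) => palindrome
  [4:6] "cc" (len 2) => palindrome
  [6:8] "ee" (len 2) => palindrome
Longest palindromic substring: "aa" with length 2

2


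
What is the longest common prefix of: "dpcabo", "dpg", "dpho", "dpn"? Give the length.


Words: dpcabo, dpg, dpho, dpn
  Position 0: all 'd' => match
  Position 1: all 'p' => match
  Position 2: ('c', 'g', 'h', 'n') => mismatch, stop
LCP = "dp" (length 2)

2


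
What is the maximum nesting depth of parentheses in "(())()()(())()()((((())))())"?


Input: "(())()()(())()()((((())))())"
Tracking depth:
  Position 0 '(': depth becomes 1
  Position 1 '(': depth becomes 2
  Position 2 ')': depth becomes 1
  Position 3 ')': depth becomes 0
  Position 4 '(': depth becomes 1
  Position 5 ')': depth becomes 0
  Position 6 '(': depth becomes 1
  Position 7 ')': depth becomes 0
  Position 8 '(': depth becomes 1
  Position 9 '(': depth becomes 2
  Position 10 ')': depth becomes 1
  Position 11 ')': depth becomes 0
  Position 12 '(': depth becomes 1
  Position 13 ')': depth becomes 0
  Position 14 '(': depth becomes 1
  Position 15 ')': depth becomes 0
  Position 16 '(': depth becomes 1
  Position 17 '(': depth becomes 2
  Position 18 '(': depth becomes 3
  Position 19 '(': depth becomes 4
  Position 20 '(': depth becomes 5
  Position 21 ')': depth becomes 4
  Position 22 ')': depth becomes 3
  Position 23 ')': depth becomes 2
  Position 24 ')': depth becomes 1
  Position 25 '(': depth becomes 2
  Position 26 ')': depth becomes 1
  Position 27 ')': depth becomes 0
Maximum depth reached: 5

5


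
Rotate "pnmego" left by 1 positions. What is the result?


Input: "pnmego", rotate left by 1
First 1 characters: "p"
Remaining characters: "nmego"
Concatenate remaining + first: "nmego" + "p" = "nmegop"

nmegop


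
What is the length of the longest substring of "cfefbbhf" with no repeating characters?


Input: "cfefbbhf"
Sliding window (track last position of each char):
  Position 0 ('c'): window [0,0] length 1 -- new best
  Position 1 ('f'): window [0,1] length 2 -- new best
  Position 2 ('e'): window [0,2] length 3 -- new best
  Position 3 ('f'): repeat (last at 1), move window start to 2
  Position 3 ('f'): window [2,3] length 2
  Position 4 ('b'): window [2,4] length 3
  Position 5 ('b'): repeat (last at 4), move window start to 5
  Position 5 ('b'): window [5,5] length 1
  Position 6 ('h'): window [5,6] length 2
  Position 7 ('f'): window [5,7] length 3
Longest substring with no repeats: "cfe" with length 3

3
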